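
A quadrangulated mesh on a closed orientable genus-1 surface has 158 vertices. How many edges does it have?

χ = 2 − 2·1 = 0, and every face is a square so 4F = 2E.
V − E + F = 0 with E = 4F/2 gives 158 − (4/2 − 1)·F = 0, so F = 158 and E = 316.

316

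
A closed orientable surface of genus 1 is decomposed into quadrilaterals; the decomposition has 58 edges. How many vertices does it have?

29

χ = 2 − 2·1 = 0, and every face is a square so 4F = 2E.
F = 2E/4 = 29. Then V = 0 + E − F = 0 + 58 − 29 = 29.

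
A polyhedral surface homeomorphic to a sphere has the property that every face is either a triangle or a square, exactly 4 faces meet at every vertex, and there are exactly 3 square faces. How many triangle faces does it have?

8

Let x be the number of triangles; then F = 3 + x.
Edge–face incidences: 2E = 4·3 + 3·x = 12 + 3x.
Every vertex has degree 4, so 4V = 2E.
Euler: V − E + F = 2 ⇒ (2E)/4 − E + (3 + x) = 2.
Multiply by 8: 2·(2E) − 4·(2E) + 8·(3 + x) = 16, i.e. 24 + 8x − 2·(12 + 3x) = 16.
Collecting terms: 2x = 16, so x = 8.
Then 2E = 12 + 3·8 = 36, so E = 18, V = 2E/4 = 9, F = 3 + 8 = 11.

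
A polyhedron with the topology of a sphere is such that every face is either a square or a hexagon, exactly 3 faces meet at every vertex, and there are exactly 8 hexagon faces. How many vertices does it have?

Let x be the number of squares; then F = 8 + x.
Edge–face incidences: 2E = 6·8 + 4·x = 48 + 4x.
Every vertex has degree 3, so 3V = 2E.
Euler: V − E + F = 2 ⇒ (2E)/3 − E + (8 + x) = 2.
Multiply by 6: 2·(2E) − 3·(2E) + 6·(8 + x) = 12, i.e. 48 + 6x − (48 + 4x) = 12.
Collecting terms: 2x = 12, so x = 6.
Then 2E = 48 + 4·6 = 72, so E = 36, V = 2E/3 = 24, F = 8 + 6 = 14.

24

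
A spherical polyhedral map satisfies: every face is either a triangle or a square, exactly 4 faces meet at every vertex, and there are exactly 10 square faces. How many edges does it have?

32

Let x be the number of triangles; then F = 10 + x.
Edge–face incidences: 2E = 4·10 + 3·x = 40 + 3x.
Every vertex has degree 4, so 4V = 2E.
Euler: V − E + F = 2 ⇒ (2E)/4 − E + (10 + x) = 2.
Multiply by 8: 2·(2E) − 4·(2E) + 8·(10 + x) = 16, i.e. 80 + 8x − 2·(40 + 3x) = 16.
Collecting terms: 2x = 16, so x = 8.
Then 2E = 40 + 3·8 = 64, so E = 32, V = 2E/4 = 16, F = 10 + 8 = 18.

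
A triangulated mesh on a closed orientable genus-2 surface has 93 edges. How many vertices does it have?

29

χ = 2 − 2·2 = -2, and every face is a triangle so 3F = 2E.
F = 2E/3 = 62. Then V = -2 + E − F = -2 + 93 − 62 = 29.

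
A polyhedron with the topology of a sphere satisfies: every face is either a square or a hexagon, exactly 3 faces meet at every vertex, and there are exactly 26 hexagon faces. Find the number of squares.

6

Let x be the number of squares; then F = 26 + x.
Edge–face incidences: 2E = 6·26 + 4·x = 156 + 4x.
Every vertex has degree 3, so 3V = 2E.
Euler: V − E + F = 2 ⇒ (2E)/3 − E + (26 + x) = 2.
Multiply by 6: 2·(2E) − 3·(2E) + 6·(26 + x) = 12, i.e. 156 + 6x − (156 + 4x) = 12.
Collecting terms: 2x = 12, so x = 6.
Then 2E = 156 + 4·6 = 180, so E = 90, V = 2E/3 = 60, F = 26 + 6 = 32.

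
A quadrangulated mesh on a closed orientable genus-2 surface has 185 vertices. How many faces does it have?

χ = 2 − 2·2 = -2, and every face is a square so 4F = 2E.
V − E + F = -2 with E = 4F/2 gives 185 − (4/2 − 1)·F = -2, so F = 187 and E = 374.

187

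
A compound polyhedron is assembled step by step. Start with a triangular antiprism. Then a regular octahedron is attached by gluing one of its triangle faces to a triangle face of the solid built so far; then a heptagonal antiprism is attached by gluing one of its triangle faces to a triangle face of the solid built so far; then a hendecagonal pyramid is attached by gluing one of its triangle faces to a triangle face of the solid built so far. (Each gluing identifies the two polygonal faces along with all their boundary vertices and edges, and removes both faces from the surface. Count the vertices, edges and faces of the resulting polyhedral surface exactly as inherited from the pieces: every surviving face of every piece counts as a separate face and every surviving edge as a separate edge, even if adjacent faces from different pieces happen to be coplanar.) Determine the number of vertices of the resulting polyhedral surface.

A triangular antiprism: V=6, E=12, F=8.
Attach a regular octahedron (V=6, E=12, F=8) along a 3-gon: merge 3 vertices and 3 edges, delete both glued faces → V=9, E=21, F=14.
Attach a heptagonal antiprism (V=14, E=28, F=16) along a 3-gon: merge 3 vertices and 3 edges, delete both glued faces → V=20, E=46, F=28.
Attach a hendecagonal pyramid (V=12, E=22, F=12) along a 3-gon: merge 3 vertices and 3 edges, delete both glued faces → V=29, E=65, F=38.
Check: V − E + F = 29 − 65 + 38 = 2.

29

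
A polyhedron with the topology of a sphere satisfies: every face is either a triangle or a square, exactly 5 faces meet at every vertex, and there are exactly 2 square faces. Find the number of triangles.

Let x be the number of triangles; then F = 2 + x.
Edge–face incidences: 2E = 4·2 + 3·x = 8 + 3x.
Every vertex has degree 5, so 5V = 2E.
Euler: V − E + F = 2 ⇒ (2E)/5 − E + (2 + x) = 2.
Multiply by 10: 2·(2E) − 5·(2E) + 10·(2 + x) = 20, i.e. 20 + 10x − 3·(8 + 3x) = 20.
Collecting terms: x − 4 = 20, so x = 24.
Then 2E = 8 + 3·24 = 80, so E = 40, V = 2E/5 = 16, F = 2 + 24 = 26.

24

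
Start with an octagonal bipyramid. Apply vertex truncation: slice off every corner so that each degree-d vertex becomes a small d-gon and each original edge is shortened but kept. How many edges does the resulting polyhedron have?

The base solid has V = 10, E = 24, F = 16.
Truncation replaces each original edge-end by a new vertex, so V′ = 2E = 48.
Each original edge survives, and each old vertex of degree d contributes d new edges; summing degrees gives Σd = 2E, so E′ = E + 2E = 3E = 72.
Each original face survives and each original vertex becomes one new face: F′ = F + V = 26.

72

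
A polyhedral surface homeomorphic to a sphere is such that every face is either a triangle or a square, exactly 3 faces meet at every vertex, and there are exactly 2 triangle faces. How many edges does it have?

Let x be the number of squares; then F = 2 + x.
Edge–face incidences: 2E = 3·2 + 4·x = 6 + 4x.
Every vertex has degree 3, so 3V = 2E.
Euler: V − E + F = 2 ⇒ (2E)/3 − E + (2 + x) = 2.
Multiply by 6: 2·(2E) − 3·(2E) + 6·(2 + x) = 12, i.e. 12 + 6x − (6 + 4x) = 12.
Collecting terms: 2x + 6 = 12, so 2x = 6, so x = 3.
Then 2E = 6 + 4·3 = 18, so E = 9, V = 2E/3 = 6, F = 2 + 3 = 5.

9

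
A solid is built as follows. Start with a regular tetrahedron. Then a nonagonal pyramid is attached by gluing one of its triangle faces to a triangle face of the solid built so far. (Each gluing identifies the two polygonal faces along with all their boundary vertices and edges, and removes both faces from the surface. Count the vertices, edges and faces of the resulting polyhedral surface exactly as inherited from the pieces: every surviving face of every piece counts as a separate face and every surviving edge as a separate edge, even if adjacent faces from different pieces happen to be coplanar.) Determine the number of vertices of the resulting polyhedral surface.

A regular tetrahedron: V=4, E=6, F=4.
Attach a nonagonal pyramid (V=10, E=18, F=10) along a 3-gon: merge 3 vertices and 3 edges, delete both glued faces → V=11, E=21, F=12.
Check: V − E + F = 11 − 21 + 12 = 2.

11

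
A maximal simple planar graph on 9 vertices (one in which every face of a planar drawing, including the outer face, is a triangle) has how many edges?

21

In a plane triangulation 3F = 2E and V − E + F = 2, so E = 3V − 6 = 3·9 − 6 = 21.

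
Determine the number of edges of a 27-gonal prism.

A prism on an n-gon has two n-gon bases and n rectangular sides: V = 2·27 = 54, E = 3·27 = 81, F = 27 + 2 = 29.

81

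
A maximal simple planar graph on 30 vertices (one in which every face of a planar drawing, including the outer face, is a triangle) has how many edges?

In a plane triangulation 3F = 2E and V − E + F = 2, so E = 3V − 6 = 3·30 − 6 = 84.

84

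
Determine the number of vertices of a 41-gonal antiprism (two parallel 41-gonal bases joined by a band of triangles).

An antiprism on an n-gon has two n-gon caps and 2n triangles: V = 2·41 = 82, E = 4·41 = 164, F = 2·41 + 2 = 84.
Check: V − E + F = 82 − 164 + 84 = 2.

82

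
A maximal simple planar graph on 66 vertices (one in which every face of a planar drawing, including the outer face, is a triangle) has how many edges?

192

In a plane triangulation 3F = 2E and V − E + F = 2, so E = 3V − 6 = 3·66 − 6 = 192.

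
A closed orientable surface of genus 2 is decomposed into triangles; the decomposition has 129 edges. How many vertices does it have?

χ = 2 − 2·2 = -2, and every face is a triangle so 3F = 2E.
F = 2E/3 = 86. Then V = -2 + E − F = -2 + 129 − 86 = 41.

41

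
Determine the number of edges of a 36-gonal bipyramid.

108

A bipyramid over an n-gon has 2n triangular faces and n + 2 vertices: V = 36 + 2 = 38, E = 3·36 = 108, F = 2·36 = 72.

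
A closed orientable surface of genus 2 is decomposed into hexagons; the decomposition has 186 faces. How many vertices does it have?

χ = 2 − 2·2 = -2, and every face is a hexagon so 6F = 2E.
E = 6·186/2 = 558. Then V = -2 + E − F = -2 + 558 − 186 = 370.

370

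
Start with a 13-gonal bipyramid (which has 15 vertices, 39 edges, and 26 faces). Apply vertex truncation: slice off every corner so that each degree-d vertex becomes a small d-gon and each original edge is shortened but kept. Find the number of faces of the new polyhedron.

Truncation replaces each original edge-end by a new vertex, so V′ = 2E = 78.
Each original edge survives, and each old vertex of degree d contributes d new edges; summing degrees gives Σd = 2E, so E′ = E + 2E = 3E = 117.
Each original face survives and each original vertex becomes one new face: F′ = F + V = 41.

41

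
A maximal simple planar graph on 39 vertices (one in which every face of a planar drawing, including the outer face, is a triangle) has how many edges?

111

In a plane triangulation 3F = 2E and V − E + F = 2, so E = 3V − 6 = 3·39 − 6 = 111.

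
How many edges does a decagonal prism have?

A prism on an n-gon has two n-gon bases and n rectangular sides: V = 2·10 = 20, E = 3·10 = 30, F = 10 + 2 = 12.
Check: V − E + F = 20 − 30 + 12 = 2.

30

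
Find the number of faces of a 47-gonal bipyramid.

94

A bipyramid over an n-gon has 2n triangular faces and n + 2 vertices: V = 47 + 2 = 49, E = 3·47 = 141, F = 2·47 = 94.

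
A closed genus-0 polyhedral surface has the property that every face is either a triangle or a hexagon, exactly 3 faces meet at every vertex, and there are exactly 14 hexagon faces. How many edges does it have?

Let x be the number of triangles; then F = 14 + x.
Edge–face incidences: 2E = 6·14 + 3·x = 84 + 3x.
Every vertex has degree 3, so 3V = 2E.
Euler: V − E + F = 2 ⇒ (2E)/3 − E + (14 + x) = 2.
Multiply by 6: 2·(2E) − 3·(2E) + 6·(14 + x) = 12, i.e. 84 + 6x − (84 + 3x) = 12.
Collecting terms: 3x = 12, so x = 4.
Then 2E = 84 + 3·4 = 96, so E = 48, V = 2E/3 = 32, F = 14 + 4 = 18.

48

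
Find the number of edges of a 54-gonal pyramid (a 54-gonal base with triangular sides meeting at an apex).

108

A pyramid on an n-gon base has one n-gon and n triangles: V = 54 + 1 = 55, E = 2·54 = 108, F = 54 + 1 = 55.
Check: V − E + F = 55 − 108 + 55 = 2.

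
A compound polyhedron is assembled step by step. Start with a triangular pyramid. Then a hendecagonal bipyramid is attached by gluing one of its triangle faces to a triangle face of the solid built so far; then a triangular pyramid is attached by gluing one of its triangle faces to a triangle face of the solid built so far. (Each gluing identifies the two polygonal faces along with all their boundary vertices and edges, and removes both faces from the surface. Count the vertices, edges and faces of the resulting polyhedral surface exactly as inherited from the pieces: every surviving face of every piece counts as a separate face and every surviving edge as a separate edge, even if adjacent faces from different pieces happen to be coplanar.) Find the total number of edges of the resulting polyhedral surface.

A triangular pyramid: V=4, E=6, F=4.
Attach a hendecagonal bipyramid (V=13, E=33, F=22) along a 3-gon: merge 3 vertices and 3 edges, delete both glued faces → V=14, E=36, F=24.
Attach a triangular pyramid (V=4, E=6, F=4) along a 3-gon: merge 3 vertices and 3 edges, delete both glued faces → V=15, E=39, F=26.
Check: V − E + F = 15 − 39 + 26 = 2.

39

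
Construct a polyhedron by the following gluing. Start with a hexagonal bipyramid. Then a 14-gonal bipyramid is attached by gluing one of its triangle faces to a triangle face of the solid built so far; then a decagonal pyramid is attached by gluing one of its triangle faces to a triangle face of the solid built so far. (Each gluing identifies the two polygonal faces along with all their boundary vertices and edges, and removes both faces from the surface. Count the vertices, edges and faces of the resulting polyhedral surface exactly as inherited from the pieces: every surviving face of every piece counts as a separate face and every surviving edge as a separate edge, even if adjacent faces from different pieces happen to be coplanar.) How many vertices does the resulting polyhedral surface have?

A hexagonal bipyramid: V=8, E=18, F=12.
Attach a 14-gonal bipyramid (V=16, E=42, F=28) along a 3-gon: merge 3 vertices and 3 edges, delete both glued faces → V=21, E=57, F=38.
Attach a decagonal pyramid (V=11, E=20, F=11) along a 3-gon: merge 3 vertices and 3 edges, delete both glued faces → V=29, E=74, F=47.
Check: V − E + F = 29 − 74 + 47 = 2.

29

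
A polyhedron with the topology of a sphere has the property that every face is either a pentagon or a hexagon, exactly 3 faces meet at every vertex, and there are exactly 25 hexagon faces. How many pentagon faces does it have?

12

Let x be the number of pentagons; then F = 25 + x.
Edge–face incidences: 2E = 6·25 + 5·x = 150 + 5x.
Every vertex has degree 3, so 3V = 2E.
Euler: V − E + F = 2 ⇒ (2E)/3 − E + (25 + x) = 2.
Multiply by 6: 2·(2E) − 3·(2E) + 6·(25 + x) = 12, i.e. 150 + 6x − (150 + 5x) = 12.
Collecting terms: x = 12.
Then 2E = 150 + 5·12 = 210, so E = 105, V = 2E/3 = 70, F = 25 + 12 = 37.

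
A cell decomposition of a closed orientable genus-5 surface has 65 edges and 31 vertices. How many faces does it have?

For a closed orientable surface of genus 5, χ = 2 − 2·5 = -8.
F = -8 − V + E = -8 − 31 + 65 = 26.

26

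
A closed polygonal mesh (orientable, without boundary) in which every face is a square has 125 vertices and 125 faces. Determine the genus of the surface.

Every face is a square, so 2E = 4·125 = 500, giving E = 250.
χ = V − E + F = 125 − 250 + 125 = 0.
For a closed orientable surface χ = 2 − 2g, so g = (2 − (0))/2 = 1.

1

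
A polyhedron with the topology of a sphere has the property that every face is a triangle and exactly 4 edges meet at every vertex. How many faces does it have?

8

Each face has 3 edges and each edge borders two faces, so 2E = 3F.
Each vertex has degree 4, so 4V = 2E and hence V = 3F/4.
Euler: V − E + F = 2 ⇒ (3F/4) − (3F/2) + F = 2.
Multiply by 8: (6 − 12 + 8)F = 16, i.e. 2F = 16.
So F = 8, E = 3·8/2 = 12, V = 3·8/4 = 6.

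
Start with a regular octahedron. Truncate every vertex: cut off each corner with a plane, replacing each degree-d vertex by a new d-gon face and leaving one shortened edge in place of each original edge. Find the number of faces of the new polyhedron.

14

The base solid has V = 6, E = 12, F = 8.
Truncation replaces each original edge-end by a new vertex, so V′ = 2E = 24.
Each original edge survives, and each old vertex of degree d contributes d new edges; summing degrees gives Σd = 2E, so E′ = E + 2E = 3E = 36.
Each original face survives and each original vertex becomes one new face: F′ = F + V = 14.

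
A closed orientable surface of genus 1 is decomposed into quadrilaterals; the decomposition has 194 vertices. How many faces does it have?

χ = 2 − 2·1 = 0, and every face is a square so 4F = 2E.
V − E + F = 0 with E = 4F/2 gives 194 − (4/2 − 1)·F = 0, so F = 194 and E = 388.

194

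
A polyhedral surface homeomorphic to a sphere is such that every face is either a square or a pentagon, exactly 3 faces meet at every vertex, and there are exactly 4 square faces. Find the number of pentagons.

Let x be the number of pentagons; then F = 4 + x.
Edge–face incidences: 2E = 4·4 + 5·x = 16 + 5x.
Every vertex has degree 3, so 3V = 2E.
Euler: V − E + F = 2 ⇒ (2E)/3 − E + (4 + x) = 2.
Multiply by 6: 2·(2E) − 3·(2E) + 6·(4 + x) = 12, i.e. 24 + 6x − (16 + 5x) = 12.
Collecting terms: x + 8 = 12, so x = 4.
Then 2E = 16 + 5·4 = 36, so E = 18, V = 2E/3 = 12, F = 4 + 4 = 8.

4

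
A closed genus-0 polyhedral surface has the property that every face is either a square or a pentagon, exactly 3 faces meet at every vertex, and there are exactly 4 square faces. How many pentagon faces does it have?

4

Let x be the number of pentagons; then F = 4 + x.
Edge–face incidences: 2E = 4·4 + 5·x = 16 + 5x.
Every vertex has degree 3, so 3V = 2E.
Euler: V − E + F = 2 ⇒ (2E)/3 − E + (4 + x) = 2.
Multiply by 6: 2·(2E) − 3·(2E) + 6·(4 + x) = 12, i.e. 24 + 6x − (16 + 5x) = 12.
Collecting terms: x + 8 = 12, so x = 4.
Then 2E = 16 + 5·4 = 36, so E = 18, V = 2E/3 = 12, F = 4 + 4 = 8.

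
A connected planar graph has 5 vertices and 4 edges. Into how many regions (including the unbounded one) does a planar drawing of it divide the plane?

1

Euler's formula for a connected plane graph: V − E + F = 2, so F = 2 − 5 + 4 = 1.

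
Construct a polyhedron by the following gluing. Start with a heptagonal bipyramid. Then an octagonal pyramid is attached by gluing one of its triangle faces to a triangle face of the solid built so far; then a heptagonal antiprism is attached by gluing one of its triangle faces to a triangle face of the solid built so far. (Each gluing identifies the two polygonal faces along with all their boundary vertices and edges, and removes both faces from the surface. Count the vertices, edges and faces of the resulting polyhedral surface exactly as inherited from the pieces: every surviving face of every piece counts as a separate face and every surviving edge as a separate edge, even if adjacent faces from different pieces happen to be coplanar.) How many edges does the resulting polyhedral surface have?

A heptagonal bipyramid: V=9, E=21, F=14.
Attach an octagonal pyramid (V=9, E=16, F=9) along a 3-gon: merge 3 vertices and 3 edges, delete both glued faces → V=15, E=34, F=21.
Attach a heptagonal antiprism (V=14, E=28, F=16) along a 3-gon: merge 3 vertices and 3 edges, delete both glued faces → V=26, E=59, F=35.
Check: V − E + F = 26 − 59 + 35 = 2.

59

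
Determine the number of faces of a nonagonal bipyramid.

18

A bipyramid over an n-gon has 2n triangular faces and n + 2 vertices: V = 9 + 2 = 11, E = 3·9 = 27, F = 2·9 = 18.
Check: V − E + F = 11 − 27 + 18 = 2.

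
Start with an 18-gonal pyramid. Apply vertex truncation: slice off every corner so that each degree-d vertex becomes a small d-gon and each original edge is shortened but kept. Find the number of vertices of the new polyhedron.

The base solid has V = 19, E = 36, F = 19.
Truncation replaces each original edge-end by a new vertex, so V′ = 2E = 72.
Each original edge survives, and each old vertex of degree d contributes d new edges; summing degrees gives Σd = 2E, so E′ = E + 2E = 3E = 108.
Each original face survives and each original vertex becomes one new face: F′ = F + V = 38.

72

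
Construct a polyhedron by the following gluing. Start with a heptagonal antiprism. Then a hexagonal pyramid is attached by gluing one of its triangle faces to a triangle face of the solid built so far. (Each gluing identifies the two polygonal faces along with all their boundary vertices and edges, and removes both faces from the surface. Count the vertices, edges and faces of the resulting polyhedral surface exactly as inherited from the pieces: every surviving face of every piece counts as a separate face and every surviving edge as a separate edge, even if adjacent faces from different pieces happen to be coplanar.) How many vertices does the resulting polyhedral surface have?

18

A heptagonal antiprism: V=14, E=28, F=16.
Attach a hexagonal pyramid (V=7, E=12, F=7) along a 3-gon: merge 3 vertices and 3 edges, delete both glued faces → V=18, E=37, F=21.
Check: V − E + F = 18 − 37 + 21 = 2.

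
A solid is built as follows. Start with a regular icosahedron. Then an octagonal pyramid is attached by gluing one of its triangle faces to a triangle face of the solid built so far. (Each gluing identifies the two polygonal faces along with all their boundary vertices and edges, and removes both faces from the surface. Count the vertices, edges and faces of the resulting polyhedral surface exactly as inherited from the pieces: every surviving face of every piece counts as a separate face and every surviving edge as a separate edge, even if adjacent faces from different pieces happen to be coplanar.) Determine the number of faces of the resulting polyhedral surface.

A regular icosahedron: V=12, E=30, F=20.
Attach an octagonal pyramid (V=9, E=16, F=9) along a 3-gon: merge 3 vertices and 3 edges, delete both glued faces → V=18, E=43, F=27.
Check: V − E + F = 18 − 43 + 27 = 2.

27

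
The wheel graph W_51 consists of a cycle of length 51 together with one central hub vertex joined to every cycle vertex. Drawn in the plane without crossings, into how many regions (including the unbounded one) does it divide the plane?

52

W_51 has V = 51 + 1 = 52 vertices and E = 2·51 = 102 edges.
By Euler's formula F = 2 − V + E = 2 − 52 + 102 = 52.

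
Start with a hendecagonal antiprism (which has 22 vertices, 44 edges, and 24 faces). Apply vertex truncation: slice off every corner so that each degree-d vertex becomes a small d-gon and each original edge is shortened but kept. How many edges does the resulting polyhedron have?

Truncation replaces each original edge-end by a new vertex, so V′ = 2E = 88.
Each original edge survives, and each old vertex of degree d contributes d new edges; summing degrees gives Σd = 2E, so E′ = E + 2E = 3E = 132.
Each original face survives and each original vertex becomes one new face: F′ = F + V = 46.

132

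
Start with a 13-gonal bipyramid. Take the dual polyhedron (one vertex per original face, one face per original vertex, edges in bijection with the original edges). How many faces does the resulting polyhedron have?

15

The base solid has V = 15, E = 39, F = 26.
The dual swaps V and F and preserves E: V′ = F = 26, E′ = E = 39, F′ = V = 15.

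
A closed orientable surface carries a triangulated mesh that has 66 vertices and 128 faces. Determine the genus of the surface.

0

Every face is a triangle, so 2E = 3·128 = 384, giving E = 192.
χ = V − E + F = 66 − 192 + 128 = 2.
For a closed orientable surface χ = 2 − 2g, so g = (2 − (2))/2 = 0.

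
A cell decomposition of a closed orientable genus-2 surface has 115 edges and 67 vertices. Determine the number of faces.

46

For a closed orientable surface of genus 2, χ = 2 − 2·2 = -2.
F = -2 − V + E = -2 − 67 + 115 = 46.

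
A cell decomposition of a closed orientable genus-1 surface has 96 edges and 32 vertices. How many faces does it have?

64

For a closed orientable surface of genus 1, χ = 2 − 2·1 = 0.
F = 0 − V + E = 0 − 32 + 96 = 64.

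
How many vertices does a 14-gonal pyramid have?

15

A pyramid on an n-gon base has one n-gon and n triangles: V = 14 + 1 = 15, E = 2·14 = 28, F = 14 + 1 = 15.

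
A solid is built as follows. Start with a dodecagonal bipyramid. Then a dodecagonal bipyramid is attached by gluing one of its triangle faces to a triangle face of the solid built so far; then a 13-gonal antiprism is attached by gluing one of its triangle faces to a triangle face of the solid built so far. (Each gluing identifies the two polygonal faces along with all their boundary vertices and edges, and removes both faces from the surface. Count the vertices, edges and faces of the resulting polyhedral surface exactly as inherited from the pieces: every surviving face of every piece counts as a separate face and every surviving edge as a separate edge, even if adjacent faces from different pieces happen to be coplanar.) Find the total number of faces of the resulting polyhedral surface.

72

A dodecagonal bipyramid: V=14, E=36, F=24.
Attach a dodecagonal bipyramid (V=14, E=36, F=24) along a 3-gon: merge 3 vertices and 3 edges, delete both glued faces → V=25, E=69, F=46.
Attach a 13-gonal antiprism (V=26, E=52, F=28) along a 3-gon: merge 3 vertices and 3 edges, delete both glued faces → V=48, E=118, F=72.
Check: V − E + F = 48 − 118 + 72 = 2.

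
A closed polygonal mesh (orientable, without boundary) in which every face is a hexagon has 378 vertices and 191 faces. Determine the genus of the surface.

Every face is a hexagon, so 2E = 6·191 = 1146, giving E = 573.
χ = V − E + F = 378 − 573 + 191 = -4.
For a closed orientable surface χ = 2 − 2g, so g = (2 − (-4))/2 = 3.

3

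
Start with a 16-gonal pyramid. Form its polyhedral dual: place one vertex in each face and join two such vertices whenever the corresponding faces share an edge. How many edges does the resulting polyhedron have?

32

The base solid has V = 17, E = 32, F = 17.
The dual swaps V and F and preserves E: V′ = F = 17, E′ = E = 32, F′ = V = 17.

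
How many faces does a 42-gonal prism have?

A prism on an n-gon has two n-gon bases and n rectangular sides: V = 2·42 = 84, E = 3·42 = 126, F = 42 + 2 = 44.

44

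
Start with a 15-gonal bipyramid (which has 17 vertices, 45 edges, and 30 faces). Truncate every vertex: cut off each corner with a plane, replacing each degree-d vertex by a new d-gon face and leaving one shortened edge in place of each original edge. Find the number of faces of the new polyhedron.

47

Truncation replaces each original edge-end by a new vertex, so V′ = 2E = 90.
Each original edge survives, and each old vertex of degree d contributes d new edges; summing degrees gives Σd = 2E, so E′ = E + 2E = 3E = 135.
Each original face survives and each original vertex becomes one new face: F′ = F + V = 47.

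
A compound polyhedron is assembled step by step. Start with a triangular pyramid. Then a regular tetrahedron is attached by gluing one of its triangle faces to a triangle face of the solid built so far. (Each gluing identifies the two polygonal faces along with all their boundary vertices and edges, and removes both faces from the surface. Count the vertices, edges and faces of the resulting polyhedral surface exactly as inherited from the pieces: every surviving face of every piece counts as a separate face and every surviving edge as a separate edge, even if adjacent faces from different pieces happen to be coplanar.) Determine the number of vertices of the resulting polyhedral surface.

5

A triangular pyramid: V=4, E=6, F=4.
Attach a regular tetrahedron (V=4, E=6, F=4) along a 3-gon: merge 3 vertices and 3 edges, delete both glued faces → V=5, E=9, F=6.
Check: V − E + F = 5 − 9 + 6 = 2.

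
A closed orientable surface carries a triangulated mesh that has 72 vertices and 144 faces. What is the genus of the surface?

1

Every face is a triangle, so 2E = 3·144 = 432, giving E = 216.
χ = V − E + F = 72 − 216 + 144 = 0.
For a closed orientable surface χ = 2 − 2g, so g = (2 − (0))/2 = 1.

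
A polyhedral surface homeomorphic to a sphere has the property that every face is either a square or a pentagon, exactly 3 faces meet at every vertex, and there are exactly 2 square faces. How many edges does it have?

Let x be the number of pentagons; then F = 2 + x.
Edge–face incidences: 2E = 4·2 + 5·x = 8 + 5x.
Every vertex has degree 3, so 3V = 2E.
Euler: V − E + F = 2 ⇒ (2E)/3 − E + (2 + x) = 2.
Multiply by 6: 2·(2E) − 3·(2E) + 6·(2 + x) = 12, i.e. 12 + 6x − (8 + 5x) = 12.
Collecting terms: x + 4 = 12, so x = 8.
Then 2E = 8 + 5·8 = 48, so E = 24, V = 2E/3 = 16, F = 2 + 8 = 10.

24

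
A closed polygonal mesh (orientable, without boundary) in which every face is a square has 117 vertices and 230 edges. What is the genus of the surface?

0

Every face is a square and each edge borders two faces, so 4F = 2·230, giving F = 115.
χ = V − E + F = 117 − 230 + 115 = 2.
For a closed orientable surface χ = 2 − 2g, so g = (2 − (2))/2 = 0.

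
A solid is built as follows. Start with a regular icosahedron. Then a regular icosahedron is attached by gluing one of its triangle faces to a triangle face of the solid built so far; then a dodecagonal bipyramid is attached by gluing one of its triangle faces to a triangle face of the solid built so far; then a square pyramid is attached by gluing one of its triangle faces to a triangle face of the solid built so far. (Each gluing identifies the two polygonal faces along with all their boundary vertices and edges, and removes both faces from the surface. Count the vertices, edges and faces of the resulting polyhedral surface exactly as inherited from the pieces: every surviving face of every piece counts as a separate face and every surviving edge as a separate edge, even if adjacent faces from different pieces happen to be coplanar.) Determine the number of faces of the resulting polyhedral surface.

63

A regular icosahedron: V=12, E=30, F=20.
Attach a regular icosahedron (V=12, E=30, F=20) along a 3-gon: merge 3 vertices and 3 edges, delete both glued faces → V=21, E=57, F=38.
Attach a dodecagonal bipyramid (V=14, E=36, F=24) along a 3-gon: merge 3 vertices and 3 edges, delete both glued faces → V=32, E=90, F=60.
Attach a square pyramid (V=5, E=8, F=5) along a 3-gon: merge 3 vertices and 3 edges, delete both glued faces → V=34, E=95, F=63.
Check: V − E + F = 34 − 95 + 63 = 2.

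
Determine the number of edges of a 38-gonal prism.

A prism on an n-gon has two n-gon bases and n rectangular sides: V = 2·38 = 76, E = 3·38 = 114, F = 38 + 2 = 40.
Check: V − E + F = 76 − 114 + 40 = 2.

114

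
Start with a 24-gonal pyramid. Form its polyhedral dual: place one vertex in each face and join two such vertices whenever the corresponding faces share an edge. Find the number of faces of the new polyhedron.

The base solid has V = 25, E = 48, F = 25.
The dual swaps V and F and preserves E: V′ = F = 25, E′ = E = 48, F′ = V = 25.

25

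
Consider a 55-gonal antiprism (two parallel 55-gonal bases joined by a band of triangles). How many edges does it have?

An antiprism on an n-gon has two n-gon caps and 2n triangles: V = 2·55 = 110, E = 4·55 = 220, F = 2·55 + 2 = 112.

220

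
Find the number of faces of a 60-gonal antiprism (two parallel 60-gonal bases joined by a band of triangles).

122

An antiprism on an n-gon has two n-gon caps and 2n triangles: V = 2·60 = 120, E = 4·60 = 240, F = 2·60 + 2 = 122.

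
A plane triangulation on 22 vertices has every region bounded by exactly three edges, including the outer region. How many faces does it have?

40

In a plane triangulation 3F = 2E and V − E + F = 2, so F = 2V − 4 = 2·22 − 4 = 40.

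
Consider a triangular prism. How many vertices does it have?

A prism on an n-gon has two n-gon bases and n rectangular sides: V = 2·3 = 6, E = 3·3 = 9, F = 3 + 2 = 5.

6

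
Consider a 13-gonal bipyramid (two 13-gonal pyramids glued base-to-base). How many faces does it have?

A bipyramid over an n-gon has 2n triangular faces and n + 2 vertices: V = 13 + 2 = 15, E = 3·13 = 39, F = 2·13 = 26.

26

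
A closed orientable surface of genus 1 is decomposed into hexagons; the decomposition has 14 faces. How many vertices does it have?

χ = 2 − 2·1 = 0, and every face is a hexagon so 6F = 2E.
E = 6·14/2 = 42. Then V = 0 + E − F = 0 + 42 − 14 = 28.

28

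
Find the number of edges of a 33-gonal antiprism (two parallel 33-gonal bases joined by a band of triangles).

132

An antiprism on an n-gon has two n-gon caps and 2n triangles: V = 2·33 = 66, E = 4·33 = 132, F = 2·33 + 2 = 68.
Check: V − E + F = 66 − 132 + 68 = 2.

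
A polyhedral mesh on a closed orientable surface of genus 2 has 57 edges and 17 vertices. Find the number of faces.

For a closed orientable surface of genus 2, χ = 2 − 2·2 = -2.
F = -2 − V + E = -2 − 17 + 57 = 38.

38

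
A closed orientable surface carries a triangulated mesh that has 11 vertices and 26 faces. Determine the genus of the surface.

Every face is a triangle, so 2E = 3·26 = 78, giving E = 39.
χ = V − E + F = 11 − 39 + 26 = -2.
For a closed orientable surface χ = 2 − 2g, so g = (2 − (-2))/2 = 2.

2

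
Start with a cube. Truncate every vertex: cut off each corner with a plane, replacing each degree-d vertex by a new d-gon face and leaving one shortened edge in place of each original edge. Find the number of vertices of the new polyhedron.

The base solid has V = 8, E = 12, F = 6.
Truncation replaces each original edge-end by a new vertex, so V′ = 2E = 24.
Each original edge survives, and each old vertex of degree d contributes d new edges; summing degrees gives Σd = 2E, so E′ = E + 2E = 3E = 36.
Each original face survives and each original vertex becomes one new face: F′ = F + V = 14.

24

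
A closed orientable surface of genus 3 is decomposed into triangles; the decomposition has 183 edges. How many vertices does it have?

57

χ = 2 − 2·3 = -4, and every face is a triangle so 3F = 2E.
F = 2E/3 = 122. Then V = -4 + E − F = -4 + 183 − 122 = 57.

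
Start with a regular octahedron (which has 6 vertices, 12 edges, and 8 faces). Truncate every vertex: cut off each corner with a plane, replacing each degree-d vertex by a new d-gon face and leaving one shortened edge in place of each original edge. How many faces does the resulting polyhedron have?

Truncation replaces each original edge-end by a new vertex, so V′ = 2E = 24.
Each original edge survives, and each old vertex of degree d contributes d new edges; summing degrees gives Σd = 2E, so E′ = E + 2E = 3E = 36.
Each original face survives and each original vertex becomes one new face: F′ = F + V = 14.

14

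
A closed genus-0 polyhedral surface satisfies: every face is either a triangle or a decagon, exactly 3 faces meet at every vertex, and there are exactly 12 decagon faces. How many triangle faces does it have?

20

Let x be the number of triangles; then F = 12 + x.
Edge–face incidences: 2E = 10·12 + 3·x = 120 + 3x.
Every vertex has degree 3, so 3V = 2E.
Euler: V − E + F = 2 ⇒ (2E)/3 − E + (12 + x) = 2.
Multiply by 6: 2·(2E) − 3·(2E) + 6·(12 + x) = 12, i.e. 72 + 6x − (120 + 3x) = 12.
Collecting terms: 3x − 48 = 12, so 3x = 60, so x = 20.
Then 2E = 120 + 3·20 = 180, so E = 90, V = 2E/3 = 60, F = 12 + 20 = 32.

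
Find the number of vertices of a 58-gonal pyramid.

A pyramid on an n-gon base has one n-gon and n triangles: V = 58 + 1 = 59, E = 2·58 = 116, F = 58 + 1 = 59.

59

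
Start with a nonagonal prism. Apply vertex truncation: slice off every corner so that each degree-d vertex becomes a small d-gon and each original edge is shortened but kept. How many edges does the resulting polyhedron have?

81

The base solid has V = 18, E = 27, F = 11.
Truncation replaces each original edge-end by a new vertex, so V′ = 2E = 54.
Each original edge survives, and each old vertex of degree d contributes d new edges; summing degrees gives Σd = 2E, so E′ = E + 2E = 3E = 81.
Each original face survives and each original vertex becomes one new face: F′ = F + V = 29.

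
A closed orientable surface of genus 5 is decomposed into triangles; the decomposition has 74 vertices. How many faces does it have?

χ = 2 − 2·5 = -8, and every face is a triangle so 3F = 2E.
V − E + F = -8 with E = 3F/2 gives 74 − (3/2 − 1)·F = -8, so F = 164 and E = 246.

164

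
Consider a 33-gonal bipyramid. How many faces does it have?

A bipyramid over an n-gon has 2n triangular faces and n + 2 vertices: V = 33 + 2 = 35, E = 3·33 = 99, F = 2·33 = 66.

66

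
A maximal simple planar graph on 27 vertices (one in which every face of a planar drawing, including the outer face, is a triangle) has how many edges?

75

In a plane triangulation 3F = 2E and V − E + F = 2, so E = 3V − 6 = 3·27 − 6 = 75.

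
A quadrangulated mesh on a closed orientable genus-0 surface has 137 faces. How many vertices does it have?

χ = 2 − 2·0 = 2, and every face is a square so 4F = 2E.
E = 4·137/2 = 274. Then V = 2 + E − F = 2 + 274 − 137 = 139.

139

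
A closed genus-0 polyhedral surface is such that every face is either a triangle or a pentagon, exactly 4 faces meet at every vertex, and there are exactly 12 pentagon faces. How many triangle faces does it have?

20

Let x be the number of triangles; then F = 12 + x.
Edge–face incidences: 2E = 5·12 + 3·x = 60 + 3x.
Every vertex has degree 4, so 4V = 2E.
Euler: V − E + F = 2 ⇒ (2E)/4 − E + (12 + x) = 2.
Multiply by 8: 2·(2E) − 4·(2E) + 8·(12 + x) = 16, i.e. 96 + 8x − 2·(60 + 3x) = 16.
Collecting terms: 2x − 24 = 16, so 2x = 40, so x = 20.
Then 2E = 60 + 3·20 = 120, so E = 60, V = 2E/4 = 30, F = 12 + 20 = 32.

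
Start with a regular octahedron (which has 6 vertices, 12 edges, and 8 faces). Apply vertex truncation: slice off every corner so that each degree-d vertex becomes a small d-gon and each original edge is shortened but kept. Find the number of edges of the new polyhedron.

Truncation replaces each original edge-end by a new vertex, so V′ = 2E = 24.
Each original edge survives, and each old vertex of degree d contributes d new edges; summing degrees gives Σd = 2E, so E′ = E + 2E = 3E = 36.
Each original face survives and each original vertex becomes one new face: F′ = F + V = 14.

36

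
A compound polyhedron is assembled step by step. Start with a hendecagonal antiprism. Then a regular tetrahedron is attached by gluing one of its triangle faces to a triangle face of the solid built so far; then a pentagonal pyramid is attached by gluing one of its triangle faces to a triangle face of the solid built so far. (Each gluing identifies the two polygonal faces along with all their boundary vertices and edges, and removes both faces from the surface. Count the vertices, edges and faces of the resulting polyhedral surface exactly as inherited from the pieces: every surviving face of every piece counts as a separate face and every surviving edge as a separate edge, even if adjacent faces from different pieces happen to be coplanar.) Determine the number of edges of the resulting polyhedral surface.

54

A hendecagonal antiprism: V=22, E=44, F=24.
Attach a regular tetrahedron (V=4, E=6, F=4) along a 3-gon: merge 3 vertices and 3 edges, delete both glued faces → V=23, E=47, F=26.
Attach a pentagonal pyramid (V=6, E=10, F=6) along a 3-gon: merge 3 vertices and 3 edges, delete both glued faces → V=26, E=54, F=30.
Check: V − E + F = 26 − 54 + 30 = 2.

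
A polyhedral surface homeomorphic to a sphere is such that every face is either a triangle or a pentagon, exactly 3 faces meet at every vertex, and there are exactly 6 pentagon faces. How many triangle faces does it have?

2

Let x be the number of triangles; then F = 6 + x.
Edge–face incidences: 2E = 5·6 + 3·x = 30 + 3x.
Every vertex has degree 3, so 3V = 2E.
Euler: V − E + F = 2 ⇒ (2E)/3 − E + (6 + x) = 2.
Multiply by 6: 2·(2E) − 3·(2E) + 6·(6 + x) = 12, i.e. 36 + 6x − (30 + 3x) = 12.
Collecting terms: 3x + 6 = 12, so 3x = 6, so x = 2.
Then 2E = 30 + 3·2 = 36, so E = 18, V = 2E/3 = 12, F = 6 + 2 = 8.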